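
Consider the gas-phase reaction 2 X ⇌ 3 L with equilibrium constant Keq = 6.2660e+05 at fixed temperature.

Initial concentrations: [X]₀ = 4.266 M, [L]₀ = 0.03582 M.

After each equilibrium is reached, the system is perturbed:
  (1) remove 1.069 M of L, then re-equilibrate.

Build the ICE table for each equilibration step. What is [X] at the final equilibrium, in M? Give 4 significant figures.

[X]_eq = 0.0156 M

Q₀ = 2.5254e-06 vs Keq = 6.2660e+05 ⇒ Q<K, forward
Step 1:
                  X         L
  Initial     4.266   0.03582
  Change     -4.246     6.368
  Equil     0.02047     6.404
  solve Keq expr → x = 2.123; check Q = 6.2660e+05
Then remove 1.069 M of L.
Step 2:
                  X         L
  Initial   0.02047     5.335
  Change  -0.004874  0.007311
  Equil      0.0156     5.342
  solve Keq expr → x = 0.002437; check Q = 6.2660e+05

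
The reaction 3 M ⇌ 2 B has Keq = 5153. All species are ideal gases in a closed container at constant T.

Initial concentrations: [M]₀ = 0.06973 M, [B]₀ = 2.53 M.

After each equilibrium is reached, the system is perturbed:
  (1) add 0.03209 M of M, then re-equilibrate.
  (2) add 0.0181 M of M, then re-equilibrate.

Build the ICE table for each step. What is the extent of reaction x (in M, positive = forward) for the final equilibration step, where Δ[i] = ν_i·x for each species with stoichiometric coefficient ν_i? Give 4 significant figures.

x = 0.005922 M

Q₀ = 1.8879e+04 vs Keq = 5153 ⇒ Q>K, reverse
Step 1:
                  M         B
  Initial   0.06973      2.53
  Change    0.03707  -0.02471
  Equil      0.1068     2.505
  solve Keq expr → x = -0.01236; check Q = 5153
Then add 0.03209 M of M.
Step 2:
                  M         B
  Initial    0.1389     2.505
  Change   -0.03149     0.021
  Equil      0.1074     2.526
  solve Keq expr → x = 0.0105; check Q = 5153
Then add 0.0181 M of M.
Step 3:
                  M         B
  Initial    0.1255     2.526
  Change   -0.01776   0.01184
  Equil      0.1077     2.538
  solve Keq expr → x = 0.005922; check Q = 5153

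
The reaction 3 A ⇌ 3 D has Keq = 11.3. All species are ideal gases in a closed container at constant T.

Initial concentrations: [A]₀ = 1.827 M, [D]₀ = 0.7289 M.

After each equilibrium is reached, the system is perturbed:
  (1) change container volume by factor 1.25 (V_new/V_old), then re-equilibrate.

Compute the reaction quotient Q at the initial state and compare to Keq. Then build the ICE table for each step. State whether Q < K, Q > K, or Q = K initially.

Q₀ = 0.0635 vs Keq = 11.3 ⇒ Q<K, forward
Step 1:
                  A         D
  Initial     1.827    0.7289
  Change     -1.039     1.039
  Equil      0.7879     1.768
  solve Keq expr → x = 0.3464; check Q = 11.3
Then change container volume by factor 1.25 (V_new/V_old).
Step 2:
                  A         D
  Initial    0.6303     1.414
  Change          0         0
  Equil      0.6303     1.414
  solve Keq expr → x = 0; check Q = 11.3

Q₀ = 0.0635; Q < K (proceeds forward)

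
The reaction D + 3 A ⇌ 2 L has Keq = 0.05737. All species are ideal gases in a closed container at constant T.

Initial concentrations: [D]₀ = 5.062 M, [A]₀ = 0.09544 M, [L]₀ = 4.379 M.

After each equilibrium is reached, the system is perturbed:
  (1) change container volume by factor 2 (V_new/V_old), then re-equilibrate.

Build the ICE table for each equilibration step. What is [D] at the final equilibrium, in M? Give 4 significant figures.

[D]_eq = 3.115 M

Q₀ = 4357 vs Keq = 0.05737 ⇒ Q>K, reverse
Step 1:
                   D          A          L
  init         5.062    0.09544      4.379
  Δ           0.8766       2.63     -1.753
  eq           5.939      2.725      2.626
  solve Keq expr → x = -0.8766; check Q = 0.05737
Then change container volume by factor 2 (V_new/V_old).
Step 2:
                   D          A          L
  init         2.969      1.363      1.313
  Δ           0.1459     0.4377    -0.2918
  eq           3.115        1.8      1.021
  solve Keq expr → x = -0.1459; check Q = 0.05737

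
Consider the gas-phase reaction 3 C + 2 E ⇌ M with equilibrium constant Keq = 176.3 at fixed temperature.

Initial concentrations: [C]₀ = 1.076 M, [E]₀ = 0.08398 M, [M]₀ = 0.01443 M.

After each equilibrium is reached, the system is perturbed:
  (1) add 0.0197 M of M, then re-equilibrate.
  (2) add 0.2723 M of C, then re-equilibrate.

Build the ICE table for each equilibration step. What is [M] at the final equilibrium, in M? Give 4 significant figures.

[M]_eq = 0.06899 M

Q₀ = 1.642 vs Keq = 176.3 ⇒ Q<K, forward
Step 1:
                   C          E          M
  init         1.076    0.08398    0.01443
  Δ          -0.1003   -0.06688    0.03344
  eq          0.9757     0.0171    0.04787
  solve Keq expr → x = 0.03344; check Q = 176.3
Then add 0.0197 M of M.
Step 2:
                   C          E          M
  init        0.9757     0.0171    0.06757
  Δ           0.0043   0.002867  -0.001433
  eq            0.98    0.01997    0.06614
  solve Keq expr → x = -0.001433; check Q = 176.3
Then add 0.2723 M of C.
Step 3:
                   C          E          M
  init         1.252    0.01997    0.06614
  Δ        -0.008555  -0.005703   0.002852
  eq           1.244    0.01426    0.06899
  solve Keq expr → x = 0.002852; check Q = 176.3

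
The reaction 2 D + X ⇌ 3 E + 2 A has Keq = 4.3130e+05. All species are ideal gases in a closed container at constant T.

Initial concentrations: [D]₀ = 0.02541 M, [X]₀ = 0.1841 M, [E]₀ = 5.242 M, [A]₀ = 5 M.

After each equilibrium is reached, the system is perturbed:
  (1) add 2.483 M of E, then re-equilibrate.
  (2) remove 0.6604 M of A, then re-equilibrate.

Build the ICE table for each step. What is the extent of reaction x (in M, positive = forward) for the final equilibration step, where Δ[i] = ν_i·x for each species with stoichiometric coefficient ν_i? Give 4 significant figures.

Q₀ = 3.0295e+07 vs Keq = 4.3130e+05 ⇒ Q>K, reverse
Step 1:
                  D         X         E         A
  I         0.02541    0.1841     5.242         5
  C          0.1402   0.07012   -0.2104   -0.1402
  E          0.1656    0.2542     5.032      4.86
  solve Keq expr → x = -0.07012; check Q = 4.3130e+05
Then add 2.483 M of E.
Step 2:
                  D         X         E         A
  I          0.1656    0.2542     7.515      4.86
  C         0.09776   0.04888   -0.1466  -0.09776
  E          0.2634    0.3031     7.368     4.762
  solve Keq expr → x = -0.04888; check Q = 4.3130e+05
Then remove 0.6604 M of A.
Step 3:
                  D         X         E         A
  I          0.2634    0.3031     7.368     4.102
  C        -0.02763  -0.01382   0.04145   0.02763
  E          0.2358    0.2893     7.409     4.129
  solve Keq expr → x = 0.01382; check Q = 4.3130e+05

x = 0.01382 M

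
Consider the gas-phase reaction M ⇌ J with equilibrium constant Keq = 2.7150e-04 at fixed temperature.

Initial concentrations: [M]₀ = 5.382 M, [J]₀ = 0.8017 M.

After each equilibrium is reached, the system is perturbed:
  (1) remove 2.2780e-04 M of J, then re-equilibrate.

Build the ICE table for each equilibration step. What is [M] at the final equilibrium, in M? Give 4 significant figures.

[M]_eq = 6.182 M

Q₀ = 0.149 vs Keq = 2.7150e-04 ⇒ Q>K, reverse
Step 1:
                    M           J
  Initial       5.382      0.8017
  Change          0.8        -0.8
  Equil         6.182    0.001678
  solve Keq expr → x = -0.8; check Q = 2.7150e-04
Then remove 2.2780e-04 M of J.
Step 2:
                    M           J
  Initial       6.182    0.001451
  Change  -2.2774e-04  2.2774e-04
  Equil         6.182    0.001678
  solve Keq expr → x = 2.2774e-04; check Q = 2.7150e-04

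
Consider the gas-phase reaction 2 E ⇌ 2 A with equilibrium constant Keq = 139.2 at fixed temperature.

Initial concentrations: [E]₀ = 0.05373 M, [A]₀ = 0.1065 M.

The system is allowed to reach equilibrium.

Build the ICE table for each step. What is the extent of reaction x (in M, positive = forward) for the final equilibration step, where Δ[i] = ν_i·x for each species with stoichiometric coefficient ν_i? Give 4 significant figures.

Q₀ = 3.929 vs Keq = 139.2 ⇒ Q<K, forward
Step 1:
                    E           A
  Initial     0.05373      0.1065
  Change     -0.04121     0.04121
  Equil       0.01252      0.1477
  solve Keq expr → x = 0.02061; check Q = 139.2

x = 0.02061 M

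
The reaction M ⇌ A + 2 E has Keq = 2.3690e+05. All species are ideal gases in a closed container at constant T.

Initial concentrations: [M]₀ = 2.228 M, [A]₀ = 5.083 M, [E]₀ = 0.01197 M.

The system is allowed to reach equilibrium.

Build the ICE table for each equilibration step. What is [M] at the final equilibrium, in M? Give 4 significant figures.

[M]_eq = 6.1568e-04 M

Q₀ = 3.2688e-04 vs Keq = 2.3690e+05 ⇒ Q<K, forward
Step 1:
                   M          A          E
  I            2.228      5.083    0.01197
  C           -2.227      2.227      4.455
  E       6.1568e-04       7.31      4.467
  solve Keq expr → x = 2.227; check Q = 2.3690e+05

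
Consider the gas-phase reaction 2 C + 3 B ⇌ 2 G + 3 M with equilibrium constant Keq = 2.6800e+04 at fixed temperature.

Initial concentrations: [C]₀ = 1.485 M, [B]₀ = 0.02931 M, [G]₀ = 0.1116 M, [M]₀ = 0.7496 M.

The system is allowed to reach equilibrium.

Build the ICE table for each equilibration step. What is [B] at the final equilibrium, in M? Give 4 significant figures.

Q₀ = 94.47 vs Keq = 2.6800e+04 ⇒ Q<K, forward
Step 1:
                    C           B           G           M
  I             1.485     0.02931      0.1116      0.7496
  C          -0.01616    -0.02423     0.01616     0.02423
  E             1.469    0.005076      0.1278      0.7738
  solve Keq expr → x = 0.008078; check Q = 2.6800e+04

[B]_eq = 0.005076 M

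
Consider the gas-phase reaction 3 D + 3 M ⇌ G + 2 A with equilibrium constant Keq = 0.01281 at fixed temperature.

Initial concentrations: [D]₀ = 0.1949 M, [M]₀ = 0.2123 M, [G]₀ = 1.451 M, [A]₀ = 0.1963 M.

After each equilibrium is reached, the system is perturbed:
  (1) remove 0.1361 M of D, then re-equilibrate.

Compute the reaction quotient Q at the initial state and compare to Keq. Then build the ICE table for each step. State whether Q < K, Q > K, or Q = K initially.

Q₀ = 789.3 vs Keq = 0.01281 ⇒ Q>K, reverse
Step 1:
                   D          M          G          A
  Initial     0.1949     0.2123      1.451     0.1963
  Change      0.2782     0.2782   -0.09272    -0.1854
  Equil       0.4731     0.4905      1.358    0.01085
  solve Keq expr → x = -0.09272; check Q = 0.01281
Then remove 0.1361 M of D.
Step 2:
                   D          M          G          A
  Initial      0.337     0.4905      1.358    0.01085
  Change    0.006035   0.006035  -0.002012  -0.004024
  Equil        0.343     0.4965      1.356    0.00683
  solve Keq expr → x = -0.002012; check Q = 0.01281

Q₀ = 789.3; Q > K (proceeds reverse)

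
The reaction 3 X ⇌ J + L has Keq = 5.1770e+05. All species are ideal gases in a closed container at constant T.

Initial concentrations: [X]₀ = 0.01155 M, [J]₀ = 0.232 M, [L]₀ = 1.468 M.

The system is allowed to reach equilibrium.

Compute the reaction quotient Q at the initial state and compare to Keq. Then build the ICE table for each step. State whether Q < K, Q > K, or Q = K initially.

Q₀ = 2.2104e+05; Q < K (proceeds forward)

Q₀ = 2.2104e+05 vs Keq = 5.1770e+05 ⇒ Q<K, forward
Step 1:
                   X          J          L
  Initial    0.01155      0.232      1.468
  Change   -0.002839 9.4638e-04 9.4638e-04
  Equil     0.008711     0.2329      1.469
  solve Keq expr → x = 9.4638e-04; check Q = 5.1770e+05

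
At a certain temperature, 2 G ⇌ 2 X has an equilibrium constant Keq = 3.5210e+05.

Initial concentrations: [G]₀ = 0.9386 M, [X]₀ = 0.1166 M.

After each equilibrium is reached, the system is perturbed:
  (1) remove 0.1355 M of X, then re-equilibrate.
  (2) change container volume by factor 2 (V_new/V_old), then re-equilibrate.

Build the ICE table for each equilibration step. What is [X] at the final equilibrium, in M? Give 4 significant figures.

Q₀ = 0.01543 vs Keq = 3.5210e+05 ⇒ Q<K, forward
Step 1:
                   G          X
  init        0.9386     0.1166
  Δ          -0.9368     0.9368
  eq        0.001775      1.053
  solve Keq expr → x = 0.4684; check Q = 3.5210e+05
Then remove 0.1355 M of X.
Step 2:
                   G          X
  init      0.001775     0.9179
  Δ       -2.2797e-04 2.2797e-04
  eq        0.001547     0.9182
  solve Keq expr → x = 1.1398e-04; check Q = 3.5210e+05
Then change container volume by factor 2 (V_new/V_old).
Step 3:
                   G          X
  init    7.7366e-04     0.4591
  Δ                0          0
  eq      7.7366e-04     0.4591
  solve Keq expr → x = 0; check Q = 3.5210e+05

[X]_eq = 0.4591 M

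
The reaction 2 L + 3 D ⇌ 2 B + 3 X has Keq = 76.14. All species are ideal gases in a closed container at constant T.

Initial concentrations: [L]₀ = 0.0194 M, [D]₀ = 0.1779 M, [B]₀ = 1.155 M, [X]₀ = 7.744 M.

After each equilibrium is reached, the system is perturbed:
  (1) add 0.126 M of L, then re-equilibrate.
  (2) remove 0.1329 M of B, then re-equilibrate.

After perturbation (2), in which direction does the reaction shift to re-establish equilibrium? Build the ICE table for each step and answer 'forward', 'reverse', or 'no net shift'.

Q₀ = 2.9237e+08 vs Keq = 76.14 ⇒ Q>K, reverse
Step 1:
                  L         D         B         X
  init       0.0194    0.1779     1.155     7.744
  Δ           0.686     1.029    -0.686    -1.029
  eq         0.7054     1.207     0.469     6.715
  solve Keq expr → x = -0.343; check Q = 76.14
Then add 0.126 M of L.
Step 2:
                  L         D         B         X
  init       0.8314     1.207     0.469     6.715
  Δ        -0.02974  -0.04461   0.02974   0.04461
  eq         0.8017     1.162    0.4987      6.76
  solve Keq expr → x = 0.01487; check Q = 76.14
Then remove 0.1329 M of B.
Step 3:
                  L         D         B         X
  init       0.8017     1.162    0.3658      6.76
  Δ        -0.05013  -0.07519   0.05013   0.07519
  eq         0.7515     1.087     0.416     6.835
  solve Keq expr → x = 0.02506; check Q = 76.14

Direction: forward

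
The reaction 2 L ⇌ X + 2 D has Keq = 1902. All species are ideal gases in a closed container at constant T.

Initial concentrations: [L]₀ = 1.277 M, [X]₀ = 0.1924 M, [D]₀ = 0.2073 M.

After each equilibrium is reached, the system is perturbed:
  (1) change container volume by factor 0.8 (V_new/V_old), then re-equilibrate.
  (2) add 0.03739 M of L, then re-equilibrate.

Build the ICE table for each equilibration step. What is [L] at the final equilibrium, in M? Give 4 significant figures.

Q₀ = 0.00507 vs Keq = 1902 ⇒ Q<K, forward
Step 1:
                   L          X          D
  init         1.277     0.1924     0.2073
  Δ           -1.247     0.6234      1.247
  eq         0.03012     0.8158      1.454
  solve Keq expr → x = 0.6234; check Q = 1902
Then change container volume by factor 0.8 (V_new/V_old).
Step 2:
                   L          X          D
  init       0.03765       1.02      1.818
  Δ           0.0043   -0.00215    -0.0043
  eq         0.04195      1.018      1.813
  solve Keq expr → x = -0.00215; check Q = 1902
Then add 0.03739 M of L.
Step 3:
                   L          X          D
  init       0.07934      1.018      1.813
  Δ         -0.03617    0.01809    0.03617
  eq         0.04316      1.036       1.85
  solve Keq expr → x = 0.01809; check Q = 1902

[L]_eq = 0.04316 M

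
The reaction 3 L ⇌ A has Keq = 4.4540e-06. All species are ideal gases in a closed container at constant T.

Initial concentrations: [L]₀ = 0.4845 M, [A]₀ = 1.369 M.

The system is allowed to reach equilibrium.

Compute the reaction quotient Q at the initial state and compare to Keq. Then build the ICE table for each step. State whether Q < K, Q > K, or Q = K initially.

Q₀ = 12.04 vs Keq = 4.4540e-06 ⇒ Q>K, reverse
Step 1:
                  L         A
  Initial    0.4845     1.369
  Change      4.106    -1.369
  Equil        4.59 4.3077e-04
  solve Keq expr → x = -1.369; check Q = 4.4540e-06

Q₀ = 12.04; Q > K (proceeds reverse)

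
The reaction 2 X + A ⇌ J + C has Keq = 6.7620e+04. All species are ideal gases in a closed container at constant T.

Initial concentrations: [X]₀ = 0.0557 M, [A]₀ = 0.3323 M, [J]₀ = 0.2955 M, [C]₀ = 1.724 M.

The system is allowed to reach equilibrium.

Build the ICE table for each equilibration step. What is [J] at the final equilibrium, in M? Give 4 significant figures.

[J]_eq = 0.3208 M

Q₀ = 494.1 vs Keq = 6.7620e+04 ⇒ Q<K, forward
Step 1:
                  X         A         J         C
  init       0.0557    0.3323    0.2955     1.724
  Δ         -0.0505  -0.02525   0.02525   0.02525
  eq       0.005198     0.307    0.3208     1.749
  solve Keq expr → x = 0.02525; check Q = 6.7620e+04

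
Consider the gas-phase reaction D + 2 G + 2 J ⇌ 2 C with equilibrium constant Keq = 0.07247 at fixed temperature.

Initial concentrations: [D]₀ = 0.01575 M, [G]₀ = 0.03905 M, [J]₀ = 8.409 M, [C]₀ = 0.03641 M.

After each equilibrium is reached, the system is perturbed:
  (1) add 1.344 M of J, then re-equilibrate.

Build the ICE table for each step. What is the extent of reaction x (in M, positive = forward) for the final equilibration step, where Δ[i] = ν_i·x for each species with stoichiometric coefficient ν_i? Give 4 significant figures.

x = 9.5539e-04 M

Q₀ = 0.7806 vs Keq = 0.07247 ⇒ Q>K, reverse
Step 1:
                  D         G         J         C
  init      0.01575   0.03905     8.409   0.03641
  Δ        0.008375   0.01675   0.01675  -0.01675
  eq        0.02413    0.0558     8.426   0.01966
  solve Keq expr → x = -0.008375; check Q = 0.07247
Then add 1.344 M of J.
Step 2:
                  D         G         J         C
  init      0.02413    0.0558      9.77   0.01966
  Δ       -9.5539e-04 -0.001911 -0.001911  0.001911
  eq        0.02317   0.05389     9.768   0.02157
  solve Keq expr → x = 9.5539e-04; check Q = 0.07247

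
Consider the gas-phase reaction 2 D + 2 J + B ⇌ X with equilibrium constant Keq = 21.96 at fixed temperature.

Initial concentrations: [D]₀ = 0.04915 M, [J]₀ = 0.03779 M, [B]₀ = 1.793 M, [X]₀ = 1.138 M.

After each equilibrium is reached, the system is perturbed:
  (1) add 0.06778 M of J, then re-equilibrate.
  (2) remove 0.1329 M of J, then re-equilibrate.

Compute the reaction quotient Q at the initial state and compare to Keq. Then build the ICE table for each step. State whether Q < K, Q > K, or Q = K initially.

Q₀ = 1.8398e+05; Q > K (proceeds reverse)

Q₀ = 1.8398e+05 vs Keq = 21.96 ⇒ Q>K, reverse
Step 1:
                    D           J           B           X
  init        0.04915     0.03779       1.793       1.138
  Δ            0.3434      0.3434      0.1717     -0.1717
  eq           0.3926      0.3812       1.965      0.9663
  solve Keq expr → x = -0.1717; check Q = 21.96
Then add 0.06778 M of J.
Step 2:
                    D           J           B           X
  init         0.3926       0.449       1.965      0.9663
  Δ          -0.03063    -0.03063    -0.01531     0.01531
  eq           0.3619      0.4184       1.949      0.9816
  solve Keq expr → x = 0.01531; check Q = 21.96
Then remove 0.1329 M of J.
Step 3:
                    D           J           B           X
  init         0.3619      0.2855       1.949      0.9816
  Δ           0.06265     0.06265     0.03132    -0.03132
  eq           0.4246      0.3481       1.981      0.9503
  solve Keq expr → x = -0.03132; check Q = 21.96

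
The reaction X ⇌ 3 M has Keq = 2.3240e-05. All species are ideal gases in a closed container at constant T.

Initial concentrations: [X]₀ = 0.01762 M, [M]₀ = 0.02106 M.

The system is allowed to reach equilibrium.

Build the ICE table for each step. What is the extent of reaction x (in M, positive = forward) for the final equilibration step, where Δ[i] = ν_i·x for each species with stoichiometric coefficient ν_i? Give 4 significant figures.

x = -0.004356 M

Q₀ = 5.3011e-04 vs Keq = 2.3240e-05 ⇒ Q>K, reverse
Step 1:
                   X          M
  I          0.01762    0.02106
  C         0.004356   -0.01307
  E          0.02198   0.007993
  solve Keq expr → x = -0.004356; check Q = 2.3240e-05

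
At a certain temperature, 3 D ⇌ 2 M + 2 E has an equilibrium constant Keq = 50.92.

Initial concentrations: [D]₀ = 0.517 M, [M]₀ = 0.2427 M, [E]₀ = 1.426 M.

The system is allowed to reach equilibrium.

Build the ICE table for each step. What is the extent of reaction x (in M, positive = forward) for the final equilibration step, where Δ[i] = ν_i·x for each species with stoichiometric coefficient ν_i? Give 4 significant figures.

Q₀ = 0.8668 vs Keq = 50.92 ⇒ Q<K, forward
Step 1:
                    D           M           E
  Initial       0.517      0.2427       1.426
  Change      -0.3002      0.2002      0.2002
  Equil        0.2168      0.4429       1.626
  solve Keq expr → x = 0.1001; check Q = 50.92

x = 0.1001 M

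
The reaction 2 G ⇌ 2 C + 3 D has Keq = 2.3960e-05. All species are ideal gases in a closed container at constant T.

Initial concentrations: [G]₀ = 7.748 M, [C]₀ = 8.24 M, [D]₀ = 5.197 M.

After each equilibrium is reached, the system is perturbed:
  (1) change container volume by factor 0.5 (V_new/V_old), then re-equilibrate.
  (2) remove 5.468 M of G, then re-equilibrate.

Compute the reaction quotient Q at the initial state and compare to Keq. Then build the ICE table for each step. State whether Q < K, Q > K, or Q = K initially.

Q₀ = 158.8; Q > K (proceeds reverse)

Q₀ = 158.8 vs Keq = 2.3960e-05 ⇒ Q>K, reverse
Step 1:
                  G         C         D
  I           7.748      8.24     5.197
  C           3.431    -3.431    -5.146
  E           11.18     4.809   0.05059
  solve Keq expr → x = -1.715; check Q = 2.3960e-05
Then change container volume by factor 0.5 (V_new/V_old).
Step 2:
                  G         C         D
  I           22.36     9.618    0.1012
  C         0.03361  -0.03361  -0.05042
  E           22.39     9.585   0.05076
  solve Keq expr → x = -0.01681; check Q = 2.3960e-05
Then remove 5.468 M of G.
Step 3:
                  G         C         D
  I           16.92     9.585   0.05076
  C        0.005744 -0.005744 -0.008616
  E           16.93     9.579   0.04214
  solve Keq expr → x = -0.002872; check Q = 2.3960e-05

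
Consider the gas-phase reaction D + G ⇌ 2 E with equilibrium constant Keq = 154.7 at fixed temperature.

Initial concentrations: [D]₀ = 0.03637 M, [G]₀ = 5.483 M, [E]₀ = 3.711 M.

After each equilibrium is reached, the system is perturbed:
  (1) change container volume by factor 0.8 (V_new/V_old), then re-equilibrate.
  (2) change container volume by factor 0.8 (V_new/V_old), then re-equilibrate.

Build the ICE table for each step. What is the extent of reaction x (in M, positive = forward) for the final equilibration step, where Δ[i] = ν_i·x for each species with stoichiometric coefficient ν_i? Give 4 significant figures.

Q₀ = 69.06 vs Keq = 154.7 ⇒ Q<K, forward
Step 1:
                   D          G          E
  Initial    0.03637      5.483      3.711
  Change    -0.01973   -0.01973    0.03945
  Equil      0.01664      5.463       3.75
  solve Keq expr → x = 0.01973; check Q = 154.7
Then change container volume by factor 0.8 (V_new/V_old).
Step 2:
                   D          G          E
  Initial     0.0208      6.829      4.688
  Change           0          0          0
  Equil       0.0208      6.829      4.688
  solve Keq expr → x = 0; check Q = 154.7
Then change container volume by factor 0.8 (V_new/V_old).
Step 3:
                   D          G          E
  Initial      0.026      8.536       5.86
  Change           0          0          0
  Equil        0.026      8.536       5.86
  solve Keq expr → x = 0; check Q = 154.7

x = 0 M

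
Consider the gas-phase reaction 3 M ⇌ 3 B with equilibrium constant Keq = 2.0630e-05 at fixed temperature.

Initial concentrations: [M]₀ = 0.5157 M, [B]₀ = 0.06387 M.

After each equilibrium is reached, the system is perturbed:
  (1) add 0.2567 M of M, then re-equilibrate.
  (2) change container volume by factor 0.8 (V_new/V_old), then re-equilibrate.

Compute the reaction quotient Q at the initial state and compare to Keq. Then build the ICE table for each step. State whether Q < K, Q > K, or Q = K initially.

Q₀ = 0.0019 vs Keq = 2.0630e-05 ⇒ Q>K, reverse
Step 1:
                  M         B
  I          0.5157   0.06387
  C          0.0484   -0.0484
  E          0.5641   0.01547
  solve Keq expr → x = -0.01613; check Q = 2.0630e-05
Then add 0.2567 M of M.
Step 2:
                  M         B
  I          0.8208   0.01547
  C       -0.006852  0.006852
  E          0.8139   0.02232
  solve Keq expr → x = 0.002284; check Q = 2.0630e-05
Then change container volume by factor 0.8 (V_new/V_old).
Step 3:
                  M         B
  I           1.017    0.0279
  C               0         0
  E           1.017    0.0279
  solve Keq expr → x = 0; check Q = 2.0630e-05

Q₀ = 0.0019; Q > K (proceeds reverse)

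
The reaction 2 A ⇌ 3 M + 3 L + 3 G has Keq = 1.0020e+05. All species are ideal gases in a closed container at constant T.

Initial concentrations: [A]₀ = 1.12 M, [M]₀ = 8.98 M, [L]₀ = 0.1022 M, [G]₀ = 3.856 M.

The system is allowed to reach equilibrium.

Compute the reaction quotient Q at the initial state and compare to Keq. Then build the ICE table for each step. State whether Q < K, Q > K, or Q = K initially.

Q₀ = 35.33; Q < K (proceeds forward)

Q₀ = 35.33 vs Keq = 1.0020e+05 ⇒ Q<K, forward
Step 1:
                    A           M           L           G
  Initial        1.12        8.98      0.1022       3.856
  Change      -0.4632      0.6949      0.6949      0.6949
  Equil        0.6568       9.675      0.7971       4.551
  solve Keq expr → x = 0.2316; check Q = 1.0020e+05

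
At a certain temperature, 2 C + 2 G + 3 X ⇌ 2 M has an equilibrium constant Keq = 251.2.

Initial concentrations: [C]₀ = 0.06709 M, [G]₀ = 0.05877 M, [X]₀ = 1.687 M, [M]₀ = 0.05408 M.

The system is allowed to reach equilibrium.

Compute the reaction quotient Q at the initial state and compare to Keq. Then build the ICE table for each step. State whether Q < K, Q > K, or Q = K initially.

Q₀ = 39.18; Q < K (proceeds forward)

Q₀ = 39.18 vs Keq = 251.2 ⇒ Q<K, forward
Step 1:
                  C         G         X         M
  Initial   0.06709   0.05877     1.687   0.05408
  Change   -0.01699  -0.01699  -0.02548   0.01699
  Equil      0.0501   0.04178     1.662   0.07107
  solve Keq expr → x = 0.008493; check Q = 251.2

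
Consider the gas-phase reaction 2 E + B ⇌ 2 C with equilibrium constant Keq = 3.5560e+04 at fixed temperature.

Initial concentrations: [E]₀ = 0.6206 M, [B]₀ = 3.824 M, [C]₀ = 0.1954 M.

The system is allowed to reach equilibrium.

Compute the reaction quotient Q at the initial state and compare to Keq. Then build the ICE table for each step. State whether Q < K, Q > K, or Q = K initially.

Q₀ = 0.02592 vs Keq = 3.5560e+04 ⇒ Q<K, forward
Step 1:
                   E          B          C
  I           0.6206      3.824     0.1954
  C          -0.6183    -0.3091     0.6183
  E         0.002302      3.515     0.8137
  solve Keq expr → x = 0.3091; check Q = 3.5560e+04

Q₀ = 0.02592; Q < K (proceeds forward)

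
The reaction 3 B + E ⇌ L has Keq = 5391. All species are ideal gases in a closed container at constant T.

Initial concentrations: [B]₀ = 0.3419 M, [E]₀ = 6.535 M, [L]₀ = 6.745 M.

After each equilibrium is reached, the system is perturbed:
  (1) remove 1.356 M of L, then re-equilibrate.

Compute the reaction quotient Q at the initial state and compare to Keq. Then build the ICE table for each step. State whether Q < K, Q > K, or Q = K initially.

Q₀ = 25.82; Q < K (proceeds forward)

Q₀ = 25.82 vs Keq = 5391 ⇒ Q<K, forward
Step 1:
                   B          E          L
  Initial     0.3419      6.535      6.745
  Change     -0.2837   -0.09457    0.09457
  Equil      0.05819       6.44       6.84
  solve Keq expr → x = 0.09457; check Q = 5391
Then remove 1.356 M of L.
Step 2:
                   B          E          L
  Initial    0.05819       6.44      5.484
  Change   -0.004123  -0.001374   0.001374
  Equil      0.05406      6.439      5.485
  solve Keq expr → x = 0.001374; check Q = 5391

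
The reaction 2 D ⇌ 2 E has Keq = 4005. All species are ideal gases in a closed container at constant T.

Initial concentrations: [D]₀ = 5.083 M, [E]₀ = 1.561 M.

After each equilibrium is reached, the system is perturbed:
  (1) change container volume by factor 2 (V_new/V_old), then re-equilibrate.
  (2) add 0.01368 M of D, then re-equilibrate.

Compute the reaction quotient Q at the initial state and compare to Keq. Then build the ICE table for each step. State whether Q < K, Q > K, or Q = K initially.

Q₀ = 0.09431; Q < K (proceeds forward)

Q₀ = 0.09431 vs Keq = 4005 ⇒ Q<K, forward
Step 1:
                  D         E
  I           5.083     1.561
  C           -4.98      4.98
  E          0.1034     6.541
  solve Keq expr → x = 2.49; check Q = 4005
Then change container volume by factor 2 (V_new/V_old).
Step 2:
                  D         E
  I         0.05168      3.27
  C               0         0
  E         0.05168      3.27
  solve Keq expr → x = 0; check Q = 4005
Then add 0.01368 M of D.
Step 3:
                  D         E
  I         0.06536      3.27
  C        -0.01347   0.01347
  E         0.05189     3.284
  solve Keq expr → x = 0.006734; check Q = 4005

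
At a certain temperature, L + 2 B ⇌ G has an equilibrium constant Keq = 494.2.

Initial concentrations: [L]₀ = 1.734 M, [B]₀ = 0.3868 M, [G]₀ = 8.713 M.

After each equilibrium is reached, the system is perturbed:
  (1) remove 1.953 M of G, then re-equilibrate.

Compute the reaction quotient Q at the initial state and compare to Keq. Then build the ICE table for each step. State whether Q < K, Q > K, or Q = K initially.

Q₀ = 33.59 vs Keq = 494.2 ⇒ Q<K, forward
Step 1:
                   L          B          G
  I            1.734     0.3868      8.713
  C          -0.1404    -0.2808     0.1404
  E            1.594      0.106      8.853
  solve Keq expr → x = 0.1404; check Q = 494.2
Then remove 1.953 M of G.
Step 2:
                   L          B          G
  I            1.594      0.106        6.9
  C          -0.0061    -0.0122     0.0061
  E            1.588    0.09383      6.906
  solve Keq expr → x = 0.0061; check Q = 494.2

Q₀ = 33.59; Q < K (proceeds forward)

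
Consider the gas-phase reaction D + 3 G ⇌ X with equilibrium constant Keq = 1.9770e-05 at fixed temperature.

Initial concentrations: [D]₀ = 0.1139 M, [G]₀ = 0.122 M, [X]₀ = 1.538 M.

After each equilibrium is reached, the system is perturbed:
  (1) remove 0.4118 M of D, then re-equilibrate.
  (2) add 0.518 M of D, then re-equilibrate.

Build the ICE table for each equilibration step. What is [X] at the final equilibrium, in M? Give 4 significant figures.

[X]_eq = 0.003659 M

Q₀ = 7436 vs Keq = 1.9770e-05 ⇒ Q>K, reverse
Step 1:
                    D           G           X
  Initial      0.1139       0.122       1.538
  Change        1.535       4.604      -1.535
  Equil         1.648       4.726    0.003439
  solve Keq expr → x = -1.535; check Q = 1.9770e-05
Then remove 0.4118 M of D.
Step 2:
                    D           G           X
  Initial       1.237       4.726    0.003439
  Change   8.5321e-04     0.00256 -8.5321e-04
  Equil         1.238       4.728    0.002586
  solve Keq expr → x = -8.5321e-04; check Q = 1.9770e-05
Then add 0.518 M of D.
Step 3:
                    D           G           X
  Initial       1.756       4.728    0.002586
  Change    -0.001073   -0.003218    0.001073
  Equil         1.754       4.725    0.003659
  solve Keq expr → x = 0.001073; check Q = 1.9770e-05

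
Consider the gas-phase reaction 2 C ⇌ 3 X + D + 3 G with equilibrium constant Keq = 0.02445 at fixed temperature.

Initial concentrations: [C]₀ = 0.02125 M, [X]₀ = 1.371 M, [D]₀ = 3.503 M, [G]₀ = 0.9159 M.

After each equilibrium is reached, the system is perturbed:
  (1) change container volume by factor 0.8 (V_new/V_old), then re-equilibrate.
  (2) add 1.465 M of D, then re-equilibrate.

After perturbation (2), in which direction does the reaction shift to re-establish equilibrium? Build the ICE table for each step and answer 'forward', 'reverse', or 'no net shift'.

Q₀ = 1.5360e+04 vs Keq = 0.02445 ⇒ Q>K, reverse
Step 1:
                  C         X         D         G
  init      0.02125     1.371     3.503    0.9159
  Δ          0.4828   -0.7242   -0.2414   -0.7242
  eq         0.5041    0.6468     3.262    0.1917
  solve Keq expr → x = -0.2414; check Q = 0.02445
Then change container volume by factor 0.8 (V_new/V_old).
Step 2:
                  C         X         D         G
  init       0.6301    0.8085     4.077    0.2396
  Δ         0.03679  -0.05519   -0.0184  -0.05519
  eq         0.6669    0.7533     4.059    0.1844
  solve Keq expr → x = -0.0184; check Q = 0.02445
Then add 1.465 M of D.
Step 3:
                  C         X         D         G
  init       0.6669    0.7533     5.524    0.1844
  Δ        0.008949  -0.01342 -0.004475  -0.01342
  eq         0.6758    0.7398     5.519     0.171
  solve Keq expr → x = -0.004475; check Q = 0.02445

Direction: reverse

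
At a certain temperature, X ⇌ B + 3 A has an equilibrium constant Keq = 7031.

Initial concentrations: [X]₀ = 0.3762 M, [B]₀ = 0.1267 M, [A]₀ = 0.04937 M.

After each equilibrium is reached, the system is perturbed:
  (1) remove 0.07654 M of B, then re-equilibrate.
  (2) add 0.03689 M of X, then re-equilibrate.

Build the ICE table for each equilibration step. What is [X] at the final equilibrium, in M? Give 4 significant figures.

Q₀ = 4.0527e-05 vs Keq = 7031 ⇒ Q<K, forward
Step 1:
                    X           B           A
  init         0.3762      0.1267     0.04937
  Δ           -0.3761      0.3761       1.128
  eq       1.1678e-04      0.5028       1.178
  solve Keq expr → x = 0.3761; check Q = 7031
Then remove 0.07654 M of B.
Step 2:
                    X           B           A
  init     1.1678e-04      0.4262       1.178
  Δ       -1.7761e-05  1.7761e-05  5.3282e-05
  eq       9.9022e-05      0.4263       1.178
  solve Keq expr → x = 1.7761e-05; check Q = 7031
Then add 0.03689 M of X.
Step 3:
                    X           B           A
  init        0.03699      0.4263       1.178
  Δ          -0.03685     0.03685      0.1105
  eq       1.4081e-04      0.4631       1.288
  solve Keq expr → x = 0.03685; check Q = 7031

[X]_eq = 1.4081e-04 M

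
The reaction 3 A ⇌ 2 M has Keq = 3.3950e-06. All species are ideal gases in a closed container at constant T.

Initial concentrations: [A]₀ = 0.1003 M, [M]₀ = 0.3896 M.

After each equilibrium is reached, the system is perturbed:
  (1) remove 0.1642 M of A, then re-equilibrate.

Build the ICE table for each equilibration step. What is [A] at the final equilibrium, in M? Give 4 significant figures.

[A]_eq = 0.5195 M

Q₀ = 150.4 vs Keq = 3.3950e-06 ⇒ Q>K, reverse
Step 1:
                    A           M
  Initial      0.1003      0.3896
  Change       0.5828     -0.3886
  Equil        0.6831     0.00104
  solve Keq expr → x = -0.1943; check Q = 3.3950e-06
Then remove 0.1642 M of A.
Step 2:
                    A           M
  Initial      0.5189     0.00104
  Change   5.2577e-04 -3.5051e-04
  Equil        0.5195  6.8985e-04
  solve Keq expr → x = -1.7526e-04; check Q = 3.3950e-06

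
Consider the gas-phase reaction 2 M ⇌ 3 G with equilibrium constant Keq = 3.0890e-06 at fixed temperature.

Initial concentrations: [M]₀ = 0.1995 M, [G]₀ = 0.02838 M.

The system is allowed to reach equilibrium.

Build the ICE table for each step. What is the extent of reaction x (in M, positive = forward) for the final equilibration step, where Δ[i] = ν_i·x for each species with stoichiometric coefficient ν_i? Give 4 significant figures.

x = -0.007718 M

Q₀ = 5.7432e-04 vs Keq = 3.0890e-06 ⇒ Q>K, reverse
Step 1:
                    M           G
  init         0.1995     0.02838
  Δ           0.01544    -0.02315
  eq           0.2149    0.005226
  solve Keq expr → x = -0.007718; check Q = 3.0890e-06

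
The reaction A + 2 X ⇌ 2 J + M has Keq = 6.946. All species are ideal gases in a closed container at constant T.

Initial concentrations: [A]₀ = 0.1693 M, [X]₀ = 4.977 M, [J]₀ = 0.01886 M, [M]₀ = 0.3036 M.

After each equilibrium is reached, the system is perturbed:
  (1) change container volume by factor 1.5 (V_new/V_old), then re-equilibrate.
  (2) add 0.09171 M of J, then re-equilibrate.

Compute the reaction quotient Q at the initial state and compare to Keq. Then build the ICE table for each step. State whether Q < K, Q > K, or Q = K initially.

Q₀ = 2.5751e-05; Q < K (proceeds forward)

Q₀ = 2.5751e-05 vs Keq = 6.946 ⇒ Q<K, forward
Step 1:
                  A         X         J         M
  init       0.1693     4.977   0.01886    0.3036
  Δ         -0.1689   -0.3378    0.3378    0.1689
  eq      4.0205e-04     4.639    0.3567    0.4725
  solve Keq expr → x = 0.1689; check Q = 6.946
Then change container volume by factor 1.5 (V_new/V_old).
Step 2:
                  A         X         J         M
  init    2.6803e-04     3.093    0.2378     0.315
  Δ               0         0         0         0
  eq      2.6803e-04     3.093    0.2378     0.315
  solve Keq expr → x = 0; check Q = 6.946
Then add 0.09171 M of J.
Step 3:
                  A         X         J         M
  init    2.6803e-04     3.093    0.3295     0.315
  Δ       2.4455e-04 4.8910e-04 -4.8910e-04 -2.4455e-04
  eq      5.1258e-04     3.093     0.329    0.3148
  solve Keq expr → x = -2.4455e-04; check Q = 6.946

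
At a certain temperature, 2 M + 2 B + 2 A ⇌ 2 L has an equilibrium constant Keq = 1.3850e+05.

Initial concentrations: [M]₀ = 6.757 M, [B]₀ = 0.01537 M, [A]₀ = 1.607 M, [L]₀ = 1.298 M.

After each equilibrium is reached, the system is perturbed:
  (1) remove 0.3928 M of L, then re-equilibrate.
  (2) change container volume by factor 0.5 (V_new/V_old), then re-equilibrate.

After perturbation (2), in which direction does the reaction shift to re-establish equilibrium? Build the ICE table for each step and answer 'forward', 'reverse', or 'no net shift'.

Direction: forward

Q₀ = 60.49 vs Keq = 1.3850e+05 ⇒ Q<K, forward
Step 1:
                  M         B         A         L
  init        6.757   0.01537     1.607     1.298
  Δ        -0.01504  -0.01504  -0.01504   0.01504
  eq          6.742 3.2873e-04     1.592     1.313
  solve Keq expr → x = 0.007521; check Q = 1.3850e+05
Then remove 0.3928 M of L.
Step 2:
                  M         B         A         L
  init        6.742 3.2873e-04     1.592    0.9202
  Δ       -9.8297e-05 -9.8297e-05 -9.8297e-05 9.8297e-05
  eq          6.742 2.3043e-04     1.592    0.9203
  solve Keq expr → x = 4.9149e-05; check Q = 1.3850e+05
Then change container volume by factor 0.5 (V_new/V_old).
Step 3:
                  M         B         A         L
  init        13.48 4.6086e-04     3.184     1.841
  Δ       -3.4561e-04 -3.4561e-04 -3.4561e-04 3.4561e-04
  eq          13.48 1.1525e-04     3.183     1.841
  solve Keq expr → x = 1.7280e-04; check Q = 1.3850e+05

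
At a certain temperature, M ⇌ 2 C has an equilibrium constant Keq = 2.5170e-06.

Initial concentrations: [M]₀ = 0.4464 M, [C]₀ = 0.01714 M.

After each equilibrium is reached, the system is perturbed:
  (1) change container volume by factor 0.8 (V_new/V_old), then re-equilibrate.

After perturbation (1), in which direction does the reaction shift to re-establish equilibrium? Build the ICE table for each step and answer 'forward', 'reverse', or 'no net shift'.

Q₀ = 6.5811e-04 vs Keq = 2.5170e-06 ⇒ Q>K, reverse
Step 1:
                   M          C
  Initial     0.4464    0.01714
  Change    0.008035   -0.01607
  Equil       0.4544   0.001069
  solve Keq expr → x = -0.008035; check Q = 2.5170e-06
Then change container volume by factor 0.8 (V_new/V_old).
Step 2:
                   M          C
  Initial      0.568   0.001337
  Change  7.0531e-05 -1.4106e-04
  Equil       0.5681   0.001196
  solve Keq expr → x = -7.0531e-05; check Q = 2.5170e-06

Direction: reverse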